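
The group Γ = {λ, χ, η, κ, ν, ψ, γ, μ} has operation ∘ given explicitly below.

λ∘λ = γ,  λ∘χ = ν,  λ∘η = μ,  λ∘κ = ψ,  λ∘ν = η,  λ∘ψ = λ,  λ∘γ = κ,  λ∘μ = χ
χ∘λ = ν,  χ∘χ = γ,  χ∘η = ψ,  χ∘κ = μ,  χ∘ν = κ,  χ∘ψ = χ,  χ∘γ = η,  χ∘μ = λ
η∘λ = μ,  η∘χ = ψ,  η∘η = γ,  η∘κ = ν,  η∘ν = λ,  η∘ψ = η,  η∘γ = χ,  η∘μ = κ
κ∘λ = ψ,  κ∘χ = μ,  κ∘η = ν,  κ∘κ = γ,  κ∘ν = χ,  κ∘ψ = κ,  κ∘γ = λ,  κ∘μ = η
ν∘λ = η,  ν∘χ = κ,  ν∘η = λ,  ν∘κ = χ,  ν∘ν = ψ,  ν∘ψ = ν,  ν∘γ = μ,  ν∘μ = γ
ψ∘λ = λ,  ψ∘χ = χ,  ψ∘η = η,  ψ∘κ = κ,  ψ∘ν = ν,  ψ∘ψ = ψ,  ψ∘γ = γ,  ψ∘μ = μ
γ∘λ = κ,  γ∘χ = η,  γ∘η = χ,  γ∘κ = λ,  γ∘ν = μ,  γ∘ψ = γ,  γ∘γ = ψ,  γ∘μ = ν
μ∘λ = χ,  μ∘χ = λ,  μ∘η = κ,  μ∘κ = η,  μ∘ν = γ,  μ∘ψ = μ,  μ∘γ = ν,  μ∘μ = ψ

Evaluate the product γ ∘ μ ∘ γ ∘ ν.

γ

γ ∘ μ = ν
ν ∘ γ = μ
μ ∘ ν = γ
(Structurally, Γ here is isomorphic to Z_2 x Z_4.)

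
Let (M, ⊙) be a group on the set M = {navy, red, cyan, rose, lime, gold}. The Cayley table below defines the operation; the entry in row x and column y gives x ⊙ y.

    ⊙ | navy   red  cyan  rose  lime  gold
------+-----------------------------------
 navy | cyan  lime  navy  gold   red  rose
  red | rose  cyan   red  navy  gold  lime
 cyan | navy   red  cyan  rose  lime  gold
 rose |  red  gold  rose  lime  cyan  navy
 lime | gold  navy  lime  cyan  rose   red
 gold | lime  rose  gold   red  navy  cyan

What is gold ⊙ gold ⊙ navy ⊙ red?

lime

gold ⊙ gold = cyan
cyan ⊙ navy = navy
navy ⊙ red = lime
(Structurally, M here is isomorphic to the symmetric group S_3.)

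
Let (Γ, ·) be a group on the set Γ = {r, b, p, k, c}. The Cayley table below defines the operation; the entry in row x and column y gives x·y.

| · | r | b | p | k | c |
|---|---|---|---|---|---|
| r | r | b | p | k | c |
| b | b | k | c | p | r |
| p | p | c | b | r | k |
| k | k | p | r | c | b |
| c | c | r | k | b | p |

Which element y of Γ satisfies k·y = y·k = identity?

First locate the identity: row r matches the header, so r is the identity.
Scan row k for r: k·p = r. Hence k^(-1) = p.

p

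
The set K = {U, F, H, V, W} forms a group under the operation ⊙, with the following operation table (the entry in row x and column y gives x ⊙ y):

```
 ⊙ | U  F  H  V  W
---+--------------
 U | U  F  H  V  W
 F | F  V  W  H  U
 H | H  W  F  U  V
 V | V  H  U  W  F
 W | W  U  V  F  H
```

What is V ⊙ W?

Read row V, column W: V ⊙ W = F.

F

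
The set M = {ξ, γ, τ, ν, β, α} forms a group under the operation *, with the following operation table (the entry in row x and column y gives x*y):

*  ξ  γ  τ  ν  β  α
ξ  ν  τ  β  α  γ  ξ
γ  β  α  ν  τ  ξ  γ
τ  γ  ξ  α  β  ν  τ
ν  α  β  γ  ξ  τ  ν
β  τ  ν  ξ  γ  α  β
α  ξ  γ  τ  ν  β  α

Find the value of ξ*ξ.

ν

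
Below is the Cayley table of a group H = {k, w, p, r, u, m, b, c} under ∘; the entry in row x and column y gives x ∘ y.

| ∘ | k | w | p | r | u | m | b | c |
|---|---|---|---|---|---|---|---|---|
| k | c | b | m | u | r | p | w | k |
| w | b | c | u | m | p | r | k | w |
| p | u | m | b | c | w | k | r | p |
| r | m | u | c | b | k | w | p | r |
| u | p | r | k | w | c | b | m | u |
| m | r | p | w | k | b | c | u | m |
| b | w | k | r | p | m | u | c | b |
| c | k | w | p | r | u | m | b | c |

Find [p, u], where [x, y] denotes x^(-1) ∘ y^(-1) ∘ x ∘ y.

b

Identity is c; from the table p^(-1) = r and u^(-1) = u.
r ∘ u = k
k ∘ p = m
m ∘ u = b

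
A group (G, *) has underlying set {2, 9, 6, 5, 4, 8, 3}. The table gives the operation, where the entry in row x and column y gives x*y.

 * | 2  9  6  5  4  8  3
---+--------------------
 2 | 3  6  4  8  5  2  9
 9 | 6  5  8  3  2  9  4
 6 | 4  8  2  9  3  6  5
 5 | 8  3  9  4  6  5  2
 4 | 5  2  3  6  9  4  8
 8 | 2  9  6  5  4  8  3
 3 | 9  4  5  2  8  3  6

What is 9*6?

8

Read row 9, column 6: 9*6 = 8.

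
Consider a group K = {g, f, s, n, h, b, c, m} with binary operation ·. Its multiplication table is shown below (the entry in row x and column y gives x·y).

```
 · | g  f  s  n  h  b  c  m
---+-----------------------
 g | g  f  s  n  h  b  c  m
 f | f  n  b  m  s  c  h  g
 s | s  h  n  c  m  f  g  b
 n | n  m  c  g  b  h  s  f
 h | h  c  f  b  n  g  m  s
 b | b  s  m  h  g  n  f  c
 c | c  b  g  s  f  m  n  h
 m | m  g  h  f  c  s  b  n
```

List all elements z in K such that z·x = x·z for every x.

An element z is central iff its row equals its column in the table.
For h: h·s = f ≠ m = s·h, so h ∉ Z.
Checking each element this way leaves Z(K) = {g, n}.

{g, n}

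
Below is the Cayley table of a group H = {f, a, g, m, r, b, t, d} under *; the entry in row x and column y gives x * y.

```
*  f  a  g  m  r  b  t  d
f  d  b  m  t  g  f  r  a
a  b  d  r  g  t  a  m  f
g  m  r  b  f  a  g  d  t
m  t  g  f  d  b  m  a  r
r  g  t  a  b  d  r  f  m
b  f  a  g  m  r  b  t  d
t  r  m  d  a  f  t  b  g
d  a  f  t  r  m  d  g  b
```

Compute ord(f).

4

The identity element is b (its row matches the header).
f^1 = f
f^2 = f * f = d
f^3 = d * f = a
f^4 = a * f = b
The first power of f equal to the identity is f^4, so ord(f) = 4.
(Structurally, H here is isomorphic to Z_2 x Z_4.)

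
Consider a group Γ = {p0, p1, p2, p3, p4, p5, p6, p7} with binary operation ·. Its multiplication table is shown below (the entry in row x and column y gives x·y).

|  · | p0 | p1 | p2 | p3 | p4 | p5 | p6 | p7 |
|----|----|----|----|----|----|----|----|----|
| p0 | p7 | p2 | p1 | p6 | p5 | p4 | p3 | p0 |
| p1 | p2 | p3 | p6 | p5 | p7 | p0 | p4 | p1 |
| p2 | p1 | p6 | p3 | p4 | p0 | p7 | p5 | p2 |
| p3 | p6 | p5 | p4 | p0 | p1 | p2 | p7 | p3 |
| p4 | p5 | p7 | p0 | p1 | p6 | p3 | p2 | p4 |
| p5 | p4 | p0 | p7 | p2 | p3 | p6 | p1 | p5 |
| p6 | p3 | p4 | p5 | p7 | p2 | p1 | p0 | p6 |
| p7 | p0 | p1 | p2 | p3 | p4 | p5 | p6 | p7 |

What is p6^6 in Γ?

p0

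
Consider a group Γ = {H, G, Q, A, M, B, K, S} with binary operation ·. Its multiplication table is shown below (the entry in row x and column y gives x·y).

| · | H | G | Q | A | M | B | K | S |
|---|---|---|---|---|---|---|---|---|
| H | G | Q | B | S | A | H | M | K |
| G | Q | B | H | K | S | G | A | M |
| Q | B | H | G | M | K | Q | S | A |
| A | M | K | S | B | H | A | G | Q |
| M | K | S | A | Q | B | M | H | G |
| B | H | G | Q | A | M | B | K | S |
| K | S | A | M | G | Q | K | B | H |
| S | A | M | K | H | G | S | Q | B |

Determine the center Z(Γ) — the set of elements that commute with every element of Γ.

{B, G}

An element z is central iff its row equals its column in the table.
For K: K·Q = M ≠ S = Q·K, so K ∉ Z.
Checking each element this way leaves Z(Γ) = {B, G}.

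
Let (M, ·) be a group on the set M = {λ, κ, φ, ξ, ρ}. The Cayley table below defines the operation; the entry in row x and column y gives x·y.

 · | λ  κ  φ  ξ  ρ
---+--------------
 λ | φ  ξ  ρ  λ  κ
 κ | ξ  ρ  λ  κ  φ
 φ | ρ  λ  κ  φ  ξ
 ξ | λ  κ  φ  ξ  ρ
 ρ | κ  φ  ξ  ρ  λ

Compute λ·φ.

ρ

Read row λ, column φ: λ·φ = ρ.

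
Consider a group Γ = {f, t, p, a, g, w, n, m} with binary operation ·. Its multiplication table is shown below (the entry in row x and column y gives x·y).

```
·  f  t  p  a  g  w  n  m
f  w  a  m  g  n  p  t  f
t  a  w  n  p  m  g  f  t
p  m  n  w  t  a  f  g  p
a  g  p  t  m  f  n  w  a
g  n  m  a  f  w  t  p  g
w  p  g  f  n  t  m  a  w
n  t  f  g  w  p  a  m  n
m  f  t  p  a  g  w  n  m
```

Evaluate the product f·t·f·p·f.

g

f·t = a
a·f = g
g·p = a
a·f = g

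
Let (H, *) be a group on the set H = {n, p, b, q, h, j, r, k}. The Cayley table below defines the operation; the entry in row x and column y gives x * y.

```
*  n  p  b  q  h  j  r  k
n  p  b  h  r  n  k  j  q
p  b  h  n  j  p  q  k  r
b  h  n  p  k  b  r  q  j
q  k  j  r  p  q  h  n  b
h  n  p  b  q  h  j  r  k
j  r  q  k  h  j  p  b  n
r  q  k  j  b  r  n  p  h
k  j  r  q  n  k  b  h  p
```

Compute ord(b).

4

The identity element is h (its row matches the header).
b^1 = b
b^2 = b * b = p
b^3 = p * b = n
b^4 = n * b = h
The first power of b equal to the identity is b^4, so ord(b) = 4.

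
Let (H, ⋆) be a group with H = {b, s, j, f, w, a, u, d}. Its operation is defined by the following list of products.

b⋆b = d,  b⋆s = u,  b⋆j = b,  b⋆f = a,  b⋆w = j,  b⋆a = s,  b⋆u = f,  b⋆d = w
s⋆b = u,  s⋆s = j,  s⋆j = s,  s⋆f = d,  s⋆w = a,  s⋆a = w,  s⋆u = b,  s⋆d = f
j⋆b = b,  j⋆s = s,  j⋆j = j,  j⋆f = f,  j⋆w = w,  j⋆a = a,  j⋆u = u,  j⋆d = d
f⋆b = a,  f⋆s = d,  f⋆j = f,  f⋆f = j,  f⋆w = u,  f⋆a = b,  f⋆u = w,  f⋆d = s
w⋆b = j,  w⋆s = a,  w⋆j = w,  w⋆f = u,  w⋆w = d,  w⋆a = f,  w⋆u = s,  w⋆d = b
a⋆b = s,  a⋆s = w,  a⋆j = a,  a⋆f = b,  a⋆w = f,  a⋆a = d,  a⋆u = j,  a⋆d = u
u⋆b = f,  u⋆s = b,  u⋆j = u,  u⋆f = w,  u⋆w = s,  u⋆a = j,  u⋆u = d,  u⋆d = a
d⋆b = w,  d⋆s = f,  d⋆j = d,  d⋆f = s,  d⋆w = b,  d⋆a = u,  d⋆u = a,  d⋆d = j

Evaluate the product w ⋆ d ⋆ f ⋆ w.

f

w ⋆ d = b
b ⋆ f = a
a ⋆ w = f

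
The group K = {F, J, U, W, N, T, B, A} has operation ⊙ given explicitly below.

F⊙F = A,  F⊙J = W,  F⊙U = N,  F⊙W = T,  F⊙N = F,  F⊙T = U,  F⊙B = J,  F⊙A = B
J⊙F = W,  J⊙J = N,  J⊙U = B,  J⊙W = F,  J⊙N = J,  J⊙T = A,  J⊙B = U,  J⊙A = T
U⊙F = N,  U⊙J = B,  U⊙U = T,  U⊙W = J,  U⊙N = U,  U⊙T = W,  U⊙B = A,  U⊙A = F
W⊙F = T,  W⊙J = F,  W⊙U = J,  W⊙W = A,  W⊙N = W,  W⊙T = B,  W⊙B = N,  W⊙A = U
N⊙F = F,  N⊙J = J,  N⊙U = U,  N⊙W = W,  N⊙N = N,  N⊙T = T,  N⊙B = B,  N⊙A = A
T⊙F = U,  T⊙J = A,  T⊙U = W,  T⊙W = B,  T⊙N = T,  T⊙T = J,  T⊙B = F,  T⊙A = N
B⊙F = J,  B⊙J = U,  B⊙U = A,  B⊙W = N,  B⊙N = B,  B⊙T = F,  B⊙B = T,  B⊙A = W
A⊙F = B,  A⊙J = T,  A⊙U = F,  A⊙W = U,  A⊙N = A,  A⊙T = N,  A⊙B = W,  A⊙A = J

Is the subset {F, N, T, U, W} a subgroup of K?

No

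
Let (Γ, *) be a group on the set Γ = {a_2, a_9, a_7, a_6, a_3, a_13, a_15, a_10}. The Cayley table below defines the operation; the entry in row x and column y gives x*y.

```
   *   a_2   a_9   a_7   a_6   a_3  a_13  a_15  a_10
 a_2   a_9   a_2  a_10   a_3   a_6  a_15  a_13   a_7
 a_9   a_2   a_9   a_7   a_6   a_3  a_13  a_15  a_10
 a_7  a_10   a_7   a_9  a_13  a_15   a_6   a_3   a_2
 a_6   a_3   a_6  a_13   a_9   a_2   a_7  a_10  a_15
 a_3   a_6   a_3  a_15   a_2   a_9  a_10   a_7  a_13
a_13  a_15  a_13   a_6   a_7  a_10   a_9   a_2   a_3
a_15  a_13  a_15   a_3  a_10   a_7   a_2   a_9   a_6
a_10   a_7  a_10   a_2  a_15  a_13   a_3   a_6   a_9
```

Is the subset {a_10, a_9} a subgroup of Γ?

{a_10, a_9} contains the identity a_9.
Checking products: every product of two elements of {a_10, a_9} (read from the table) lies in {a_10, a_9}, so the set is closed.
In a finite group, a nonempty closed subset is a subgroup. So {a_10, a_9} ≤ Γ.

Yes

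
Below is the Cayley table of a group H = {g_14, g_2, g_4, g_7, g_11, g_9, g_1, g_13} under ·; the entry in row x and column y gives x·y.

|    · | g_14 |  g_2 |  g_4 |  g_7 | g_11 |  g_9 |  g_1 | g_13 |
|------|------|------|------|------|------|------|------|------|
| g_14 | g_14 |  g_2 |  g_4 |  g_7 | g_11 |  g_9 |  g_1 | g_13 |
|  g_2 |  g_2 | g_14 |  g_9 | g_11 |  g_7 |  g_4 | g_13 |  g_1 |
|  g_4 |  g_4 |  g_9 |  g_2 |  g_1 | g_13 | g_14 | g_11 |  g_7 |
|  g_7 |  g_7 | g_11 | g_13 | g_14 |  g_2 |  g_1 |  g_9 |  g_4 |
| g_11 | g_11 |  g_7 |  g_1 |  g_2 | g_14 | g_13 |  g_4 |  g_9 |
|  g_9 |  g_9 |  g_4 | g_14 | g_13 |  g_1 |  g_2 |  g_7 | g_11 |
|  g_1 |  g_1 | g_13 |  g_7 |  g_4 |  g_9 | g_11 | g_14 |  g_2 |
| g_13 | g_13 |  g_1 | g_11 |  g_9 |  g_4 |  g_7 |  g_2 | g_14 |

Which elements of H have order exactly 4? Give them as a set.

{g_4, g_9}

Identity is g_14. Compute the order of each non-identity element by repeated multiplication:
  g_2: g_2 → g_14  (order 2)
  g_4: g_4 → g_2 → g_9 → g_14  (order 4)
  g_7: g_7 → g_14  (order 2)
  g_11: g_11 → g_14  (order 2)
  g_9: g_9 → g_2 → g_4 → g_14  (order 4)
  g_1: g_1 → g_14  (order 2)
  g_13: g_13 → g_14  (order 2)
Elements of order 4: {g_4, g_9}.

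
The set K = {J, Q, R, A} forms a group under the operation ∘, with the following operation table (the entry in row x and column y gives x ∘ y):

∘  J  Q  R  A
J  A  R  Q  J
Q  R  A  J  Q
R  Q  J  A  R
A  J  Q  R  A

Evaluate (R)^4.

A

R^1 = R
R^2 = R ∘ R = A
R^3 = A ∘ R = R
R^4 = R ∘ R = A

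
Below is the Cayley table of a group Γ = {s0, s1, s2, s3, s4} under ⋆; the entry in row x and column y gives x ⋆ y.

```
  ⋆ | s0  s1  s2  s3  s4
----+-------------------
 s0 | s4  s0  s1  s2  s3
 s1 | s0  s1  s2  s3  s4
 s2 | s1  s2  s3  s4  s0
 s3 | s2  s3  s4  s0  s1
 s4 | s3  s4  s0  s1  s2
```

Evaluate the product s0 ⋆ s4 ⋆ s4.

s1

s0 ⋆ s4 = s3
s3 ⋆ s4 = s1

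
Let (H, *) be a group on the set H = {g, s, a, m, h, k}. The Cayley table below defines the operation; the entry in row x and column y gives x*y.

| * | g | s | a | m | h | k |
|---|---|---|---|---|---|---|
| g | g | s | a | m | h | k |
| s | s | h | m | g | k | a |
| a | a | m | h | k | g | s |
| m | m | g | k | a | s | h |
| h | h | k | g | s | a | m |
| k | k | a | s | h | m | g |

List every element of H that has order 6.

Identity is g. Compute the order of each non-identity element by repeated multiplication:
  s: s → h → k → a → m → g  (order 6)
  a: a → h → g  (order 3)
  m: m → a → k → h → s → g  (order 6)
  h: h → a → g  (order 3)
  k: k → g  (order 2)
Elements of order 6: {m, s}.

{m, s}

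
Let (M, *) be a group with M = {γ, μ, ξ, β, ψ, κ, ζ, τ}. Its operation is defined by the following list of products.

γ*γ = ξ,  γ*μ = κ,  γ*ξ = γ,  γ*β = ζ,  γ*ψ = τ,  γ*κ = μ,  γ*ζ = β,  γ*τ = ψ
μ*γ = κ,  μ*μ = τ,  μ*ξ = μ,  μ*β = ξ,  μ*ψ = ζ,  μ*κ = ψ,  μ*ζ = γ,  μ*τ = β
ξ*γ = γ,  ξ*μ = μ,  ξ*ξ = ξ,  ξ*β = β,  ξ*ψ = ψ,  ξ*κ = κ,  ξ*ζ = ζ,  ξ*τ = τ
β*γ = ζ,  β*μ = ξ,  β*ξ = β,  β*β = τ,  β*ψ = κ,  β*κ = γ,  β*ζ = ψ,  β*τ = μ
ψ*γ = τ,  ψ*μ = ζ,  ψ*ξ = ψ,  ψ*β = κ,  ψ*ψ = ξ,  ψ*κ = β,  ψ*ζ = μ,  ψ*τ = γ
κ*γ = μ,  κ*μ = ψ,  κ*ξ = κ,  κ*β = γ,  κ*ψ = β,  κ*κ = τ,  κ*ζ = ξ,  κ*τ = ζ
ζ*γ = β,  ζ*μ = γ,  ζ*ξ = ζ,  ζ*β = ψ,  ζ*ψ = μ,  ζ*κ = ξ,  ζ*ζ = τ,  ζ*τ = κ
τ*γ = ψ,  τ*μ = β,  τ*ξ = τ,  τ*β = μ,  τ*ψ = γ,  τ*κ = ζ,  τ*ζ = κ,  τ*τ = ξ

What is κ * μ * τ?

γ

κ * μ = ψ
ψ * τ = γ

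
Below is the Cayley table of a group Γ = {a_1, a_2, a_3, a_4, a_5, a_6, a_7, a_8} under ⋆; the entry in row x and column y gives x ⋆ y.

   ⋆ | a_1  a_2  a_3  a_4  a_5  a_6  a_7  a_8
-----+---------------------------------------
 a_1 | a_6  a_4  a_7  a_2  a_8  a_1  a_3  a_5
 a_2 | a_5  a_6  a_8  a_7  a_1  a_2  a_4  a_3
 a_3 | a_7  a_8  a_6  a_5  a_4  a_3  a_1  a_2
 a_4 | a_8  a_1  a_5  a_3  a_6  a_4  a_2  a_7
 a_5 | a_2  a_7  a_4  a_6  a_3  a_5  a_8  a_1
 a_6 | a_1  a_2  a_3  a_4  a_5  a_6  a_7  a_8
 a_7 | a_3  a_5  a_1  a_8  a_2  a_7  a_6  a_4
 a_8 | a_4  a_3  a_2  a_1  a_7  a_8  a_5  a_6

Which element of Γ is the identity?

a_6

The identity e satisfies e ⋆ x = x for all x, so its row in the table reproduces the column headers.
Row a_6 reads: a_1, a_2, a_3, a_4, a_5, a_6, a_7, a_8 — exactly the header order. So a_6 is the identity.
(Structurally, Γ here is isomorphic to the dihedral group D_4.)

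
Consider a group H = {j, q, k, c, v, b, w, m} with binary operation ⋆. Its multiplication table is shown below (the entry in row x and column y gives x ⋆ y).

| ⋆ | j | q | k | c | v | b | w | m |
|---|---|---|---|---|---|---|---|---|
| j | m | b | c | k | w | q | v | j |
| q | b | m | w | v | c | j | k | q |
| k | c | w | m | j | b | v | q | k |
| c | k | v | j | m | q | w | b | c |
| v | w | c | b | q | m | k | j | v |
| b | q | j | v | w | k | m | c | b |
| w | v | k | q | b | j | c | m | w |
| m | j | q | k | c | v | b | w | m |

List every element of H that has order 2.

Identity is m. Compute the order of each non-identity element by repeated multiplication:
  j: j → m  (order 2)
  q: q → m  (order 2)
  k: k → m  (order 2)
  c: c → m  (order 2)
  v: v → m  (order 2)
  b: b → m  (order 2)
  w: w → m  (order 2)
Elements of order 2: {b, c, j, k, q, v, w}.

{b, c, j, k, q, v, w}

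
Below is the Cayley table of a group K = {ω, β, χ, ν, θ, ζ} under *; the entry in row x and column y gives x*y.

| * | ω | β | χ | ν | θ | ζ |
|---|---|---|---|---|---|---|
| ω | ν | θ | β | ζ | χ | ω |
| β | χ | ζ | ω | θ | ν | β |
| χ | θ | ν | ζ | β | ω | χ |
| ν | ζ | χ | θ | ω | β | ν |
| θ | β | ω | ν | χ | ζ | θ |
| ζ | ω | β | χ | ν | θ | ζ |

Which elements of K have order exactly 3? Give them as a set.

Identity is ζ. Compute the order of each non-identity element by repeated multiplication:
  ω: ω → ν → ζ  (order 3)
  β: β → ζ  (order 2)
  χ: χ → ζ  (order 2)
  ν: ν → ω → ζ  (order 3)
  θ: θ → ζ  (order 2)
Elements of order 3: {ν, ω}.

{ν, ω}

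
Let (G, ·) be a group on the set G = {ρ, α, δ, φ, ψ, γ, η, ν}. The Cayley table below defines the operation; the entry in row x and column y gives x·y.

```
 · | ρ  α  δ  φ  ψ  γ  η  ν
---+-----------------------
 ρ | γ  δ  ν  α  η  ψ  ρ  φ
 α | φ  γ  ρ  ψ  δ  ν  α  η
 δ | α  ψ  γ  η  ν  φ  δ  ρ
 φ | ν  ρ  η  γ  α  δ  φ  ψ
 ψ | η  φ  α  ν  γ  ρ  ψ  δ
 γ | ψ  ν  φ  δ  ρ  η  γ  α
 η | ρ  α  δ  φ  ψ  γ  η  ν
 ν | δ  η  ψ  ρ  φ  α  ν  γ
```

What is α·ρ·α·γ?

α·ρ = φ
φ·α = ρ
ρ·γ = ψ

ψ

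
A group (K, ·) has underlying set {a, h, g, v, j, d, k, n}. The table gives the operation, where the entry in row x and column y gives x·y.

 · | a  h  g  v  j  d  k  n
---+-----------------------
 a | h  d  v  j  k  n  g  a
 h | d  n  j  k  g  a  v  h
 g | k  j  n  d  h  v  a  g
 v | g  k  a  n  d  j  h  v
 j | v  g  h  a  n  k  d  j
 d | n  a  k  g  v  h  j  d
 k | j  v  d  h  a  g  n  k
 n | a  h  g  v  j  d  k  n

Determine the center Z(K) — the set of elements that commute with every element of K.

An element z is central iff its row equals its column in the table.
For a: a·k = g ≠ j = k·a, so a ∉ Z.
Checking each element this way leaves Z(K) = {h, n}.

{h, n}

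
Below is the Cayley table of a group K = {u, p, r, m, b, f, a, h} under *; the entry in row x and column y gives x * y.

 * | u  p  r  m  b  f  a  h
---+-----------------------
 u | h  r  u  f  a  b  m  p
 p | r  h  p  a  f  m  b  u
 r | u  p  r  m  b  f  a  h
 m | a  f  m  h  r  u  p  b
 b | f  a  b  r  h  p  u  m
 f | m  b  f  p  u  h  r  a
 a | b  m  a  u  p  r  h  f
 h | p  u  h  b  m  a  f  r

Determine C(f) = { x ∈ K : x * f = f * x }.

{a, f, h, r}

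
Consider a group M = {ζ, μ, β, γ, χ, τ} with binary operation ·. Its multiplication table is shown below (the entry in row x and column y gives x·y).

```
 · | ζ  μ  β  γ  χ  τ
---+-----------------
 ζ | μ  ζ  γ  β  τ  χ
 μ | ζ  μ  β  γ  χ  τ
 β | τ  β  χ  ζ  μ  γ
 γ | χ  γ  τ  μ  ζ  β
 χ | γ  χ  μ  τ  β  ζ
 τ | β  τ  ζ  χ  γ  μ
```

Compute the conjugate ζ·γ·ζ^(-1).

τ

The identity is μ. In row ζ, the entry μ sits in column ζ, so ζ^(-1) = ζ.
ζ·γ = β
β·ζ = τ
(Structurally, M here is isomorphic to the symmetric group S_3.)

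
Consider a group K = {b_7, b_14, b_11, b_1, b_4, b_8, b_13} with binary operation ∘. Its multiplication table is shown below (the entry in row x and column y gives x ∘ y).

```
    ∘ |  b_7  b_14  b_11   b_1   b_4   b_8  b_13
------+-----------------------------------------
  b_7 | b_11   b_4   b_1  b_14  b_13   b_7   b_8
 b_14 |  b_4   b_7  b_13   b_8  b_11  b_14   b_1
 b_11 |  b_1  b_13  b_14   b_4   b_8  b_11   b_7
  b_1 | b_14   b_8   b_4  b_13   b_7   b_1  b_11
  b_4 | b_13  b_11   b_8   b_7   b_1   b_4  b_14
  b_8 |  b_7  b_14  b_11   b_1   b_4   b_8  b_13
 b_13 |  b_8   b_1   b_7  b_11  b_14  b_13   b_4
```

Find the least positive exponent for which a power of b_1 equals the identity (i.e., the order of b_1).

7

The identity element is b_8 (its row matches the header).
b_1^1 = b_1
b_1^2 = b_1 ∘ b_1 = b_13
b_1^3 = b_13 ∘ b_1 = b_11
b_1^4 = b_11 ∘ b_1 = b_4
b_1^5 = b_4 ∘ b_1 = b_7
b_1^6 = b_7 ∘ b_1 = b_14
b_1^7 = b_14 ∘ b_1 = b_8
The first power of b_1 equal to the identity is b_1^7, so ord(b_1) = 7.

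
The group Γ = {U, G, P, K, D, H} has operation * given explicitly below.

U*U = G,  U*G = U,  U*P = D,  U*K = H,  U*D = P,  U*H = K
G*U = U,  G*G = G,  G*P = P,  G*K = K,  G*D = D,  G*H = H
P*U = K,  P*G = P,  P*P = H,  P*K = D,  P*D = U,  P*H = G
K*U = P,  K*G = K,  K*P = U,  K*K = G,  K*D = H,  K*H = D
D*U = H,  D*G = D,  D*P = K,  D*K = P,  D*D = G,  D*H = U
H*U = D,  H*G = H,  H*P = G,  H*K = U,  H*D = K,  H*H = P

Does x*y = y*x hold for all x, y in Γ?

H*K = U but K*H = D.
Since H and K do not commute, Γ is not abelian.

No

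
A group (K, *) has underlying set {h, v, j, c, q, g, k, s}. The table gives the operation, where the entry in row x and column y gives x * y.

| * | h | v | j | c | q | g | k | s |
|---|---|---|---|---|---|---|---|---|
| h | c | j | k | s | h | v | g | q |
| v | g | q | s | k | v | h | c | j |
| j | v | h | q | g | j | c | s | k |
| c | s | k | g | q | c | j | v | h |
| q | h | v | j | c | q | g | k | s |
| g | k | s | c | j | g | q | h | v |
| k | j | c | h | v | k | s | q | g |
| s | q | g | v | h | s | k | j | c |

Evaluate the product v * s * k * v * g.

q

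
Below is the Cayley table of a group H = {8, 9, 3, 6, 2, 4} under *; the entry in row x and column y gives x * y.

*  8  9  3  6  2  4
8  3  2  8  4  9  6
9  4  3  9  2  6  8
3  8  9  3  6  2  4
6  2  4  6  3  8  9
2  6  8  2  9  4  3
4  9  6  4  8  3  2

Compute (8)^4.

8^1 = 8
8^2 = 8 * 8 = 3
8^3 = 3 * 8 = 8
8^4 = 8 * 8 = 3

3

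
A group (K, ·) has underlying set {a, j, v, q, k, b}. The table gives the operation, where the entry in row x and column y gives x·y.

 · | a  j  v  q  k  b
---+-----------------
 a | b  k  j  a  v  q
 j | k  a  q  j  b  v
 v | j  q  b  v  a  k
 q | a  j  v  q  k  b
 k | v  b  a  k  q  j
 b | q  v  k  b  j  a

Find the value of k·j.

b

Read row k, column j: k·j = b.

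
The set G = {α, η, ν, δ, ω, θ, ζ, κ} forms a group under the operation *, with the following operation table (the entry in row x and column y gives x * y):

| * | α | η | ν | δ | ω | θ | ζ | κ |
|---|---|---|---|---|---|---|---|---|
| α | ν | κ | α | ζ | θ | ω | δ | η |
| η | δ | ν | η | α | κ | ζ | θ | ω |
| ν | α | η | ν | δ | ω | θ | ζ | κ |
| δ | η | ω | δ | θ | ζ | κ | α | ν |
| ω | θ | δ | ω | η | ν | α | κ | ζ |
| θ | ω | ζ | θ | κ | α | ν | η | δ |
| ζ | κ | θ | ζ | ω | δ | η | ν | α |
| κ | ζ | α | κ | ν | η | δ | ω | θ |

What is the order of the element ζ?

The identity element is ν (its row matches the header).
ζ^1 = ζ
ζ^2 = ζ * ζ = ν
The first power of ζ equal to the identity is ζ^2, so ord(ζ) = 2.
(Structurally, G here is isomorphic to the dihedral group D_4.)

2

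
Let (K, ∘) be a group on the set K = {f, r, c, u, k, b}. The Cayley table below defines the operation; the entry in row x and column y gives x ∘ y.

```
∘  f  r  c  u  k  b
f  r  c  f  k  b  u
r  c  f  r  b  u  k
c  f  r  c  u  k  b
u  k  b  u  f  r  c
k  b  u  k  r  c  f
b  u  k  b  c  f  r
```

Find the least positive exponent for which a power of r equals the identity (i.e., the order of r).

3

The identity element is c (its row matches the header).
r^1 = r
r^2 = r ∘ r = f
r^3 = f ∘ r = c
The first power of r equal to the identity is r^3, so ord(r) = 3.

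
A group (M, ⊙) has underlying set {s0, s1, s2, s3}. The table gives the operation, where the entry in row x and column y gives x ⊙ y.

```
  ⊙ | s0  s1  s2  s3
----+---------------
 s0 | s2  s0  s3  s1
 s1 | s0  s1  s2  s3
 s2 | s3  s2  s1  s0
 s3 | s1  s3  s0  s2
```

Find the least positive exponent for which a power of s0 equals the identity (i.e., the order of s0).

The identity element is s1 (its row matches the header).
s0^1 = s0
s0^2 = s0 ⊙ s0 = s2
s0^3 = s2 ⊙ s0 = s3
s0^4 = s3 ⊙ s0 = s1
The first power of s0 equal to the identity is s0^4, so ord(s0) = 4.
(Structurally, M here is isomorphic to the cyclic group Z_4.)

4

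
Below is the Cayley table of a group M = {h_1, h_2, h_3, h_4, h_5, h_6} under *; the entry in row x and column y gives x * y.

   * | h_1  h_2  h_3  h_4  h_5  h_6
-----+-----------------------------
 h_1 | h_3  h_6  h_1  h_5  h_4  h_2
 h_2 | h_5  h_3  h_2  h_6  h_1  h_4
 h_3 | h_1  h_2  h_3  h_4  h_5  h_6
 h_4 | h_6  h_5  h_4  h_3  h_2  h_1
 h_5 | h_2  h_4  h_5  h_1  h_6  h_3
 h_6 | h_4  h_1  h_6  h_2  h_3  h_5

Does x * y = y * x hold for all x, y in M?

No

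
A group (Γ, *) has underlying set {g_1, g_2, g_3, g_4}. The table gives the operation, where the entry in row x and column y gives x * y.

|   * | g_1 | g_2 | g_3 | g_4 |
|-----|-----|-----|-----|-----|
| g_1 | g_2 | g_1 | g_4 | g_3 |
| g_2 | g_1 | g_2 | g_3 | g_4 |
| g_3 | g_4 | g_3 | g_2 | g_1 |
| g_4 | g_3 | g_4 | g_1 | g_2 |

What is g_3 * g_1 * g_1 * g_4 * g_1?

g_3 * g_1 = g_4
g_4 * g_1 = g_3
g_3 * g_4 = g_1
g_1 * g_1 = g_2

g_2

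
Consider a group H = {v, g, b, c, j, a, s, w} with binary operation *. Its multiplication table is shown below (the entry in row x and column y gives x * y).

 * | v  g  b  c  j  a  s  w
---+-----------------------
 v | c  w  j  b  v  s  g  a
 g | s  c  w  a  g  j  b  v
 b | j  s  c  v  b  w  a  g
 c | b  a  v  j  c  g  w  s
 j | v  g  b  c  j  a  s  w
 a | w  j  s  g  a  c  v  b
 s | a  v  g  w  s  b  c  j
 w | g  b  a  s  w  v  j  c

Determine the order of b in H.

4

The identity element is j (its row matches the header).
b^1 = b
b^2 = b * b = c
b^3 = c * b = v
b^4 = v * b = j
The first power of b equal to the identity is b^4, so ord(b) = 4.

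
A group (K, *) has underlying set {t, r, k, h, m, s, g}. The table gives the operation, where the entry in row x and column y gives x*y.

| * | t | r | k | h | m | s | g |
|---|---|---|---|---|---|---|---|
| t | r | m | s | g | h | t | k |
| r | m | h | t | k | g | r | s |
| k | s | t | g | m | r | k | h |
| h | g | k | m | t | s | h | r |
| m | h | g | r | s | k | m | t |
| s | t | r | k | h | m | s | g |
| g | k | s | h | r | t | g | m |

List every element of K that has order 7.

Identity is s. Compute the order of each non-identity element by repeated multiplication:
  t: t → r → m → h → g → k → s  (order 7)
  r: r → h → k → t → m → g → s  (order 7)
  k: k → g → h → m → r → t → s  (order 7)
  h: h → t → g → r → k → m → s  (order 7)
  m: m → k → r → g → t → h → s  (order 7)
  g: g → m → t → k → h → r → s  (order 7)
Elements of order 7: {g, h, k, m, r, t}.
(Structurally, K here is isomorphic to the cyclic group Z_7.)

{g, h, k, m, r, t}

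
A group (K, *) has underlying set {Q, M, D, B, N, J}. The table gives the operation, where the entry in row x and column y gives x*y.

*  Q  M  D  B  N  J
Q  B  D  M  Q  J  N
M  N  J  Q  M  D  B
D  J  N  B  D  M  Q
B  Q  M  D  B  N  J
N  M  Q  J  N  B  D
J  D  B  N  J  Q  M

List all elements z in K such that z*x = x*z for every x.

{B}

An element z is central iff its row equals its column in the table.
For N: N*M = Q ≠ D = M*N, so N ∉ Z.
Checking each element this way leaves Z(K) = {B}.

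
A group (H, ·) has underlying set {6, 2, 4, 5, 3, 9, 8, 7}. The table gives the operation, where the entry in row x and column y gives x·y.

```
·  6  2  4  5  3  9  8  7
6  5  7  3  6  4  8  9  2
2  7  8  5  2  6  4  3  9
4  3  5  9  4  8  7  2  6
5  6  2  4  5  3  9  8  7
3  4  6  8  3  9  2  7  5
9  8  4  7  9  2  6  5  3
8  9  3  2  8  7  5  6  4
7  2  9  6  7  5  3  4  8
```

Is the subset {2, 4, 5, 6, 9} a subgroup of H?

No

4·9 = 7, which is not in {2, 4, 5, 6, 9}.
The subset is not closed under ·, so it is not a subgroup.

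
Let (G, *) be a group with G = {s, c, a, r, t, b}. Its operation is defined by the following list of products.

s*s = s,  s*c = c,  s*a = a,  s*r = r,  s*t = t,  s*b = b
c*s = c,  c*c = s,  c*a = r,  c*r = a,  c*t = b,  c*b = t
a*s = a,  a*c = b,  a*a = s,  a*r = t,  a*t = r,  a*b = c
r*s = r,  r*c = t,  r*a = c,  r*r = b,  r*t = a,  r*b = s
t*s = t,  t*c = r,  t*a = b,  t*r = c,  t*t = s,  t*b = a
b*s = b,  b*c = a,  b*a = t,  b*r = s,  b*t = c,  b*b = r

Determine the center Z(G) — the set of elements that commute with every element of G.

An element z is central iff its row equals its column in the table.
For a: a*r = t ≠ c = r*a, so a ∉ Z.
Checking each element this way leaves Z(G) = {s}.
(Structurally, G here is isomorphic to the symmetric group S_3.)

{s}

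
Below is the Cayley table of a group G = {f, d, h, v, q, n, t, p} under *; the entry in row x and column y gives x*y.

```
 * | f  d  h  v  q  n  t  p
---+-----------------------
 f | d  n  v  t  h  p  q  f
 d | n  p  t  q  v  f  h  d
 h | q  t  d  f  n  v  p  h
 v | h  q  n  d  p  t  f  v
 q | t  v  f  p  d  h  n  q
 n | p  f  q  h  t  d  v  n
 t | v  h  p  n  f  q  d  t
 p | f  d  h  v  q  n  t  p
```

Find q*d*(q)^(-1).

The identity is p. In row q, the entry p sits in column v, so q^(-1) = v.
q*d = v
v*v = d

d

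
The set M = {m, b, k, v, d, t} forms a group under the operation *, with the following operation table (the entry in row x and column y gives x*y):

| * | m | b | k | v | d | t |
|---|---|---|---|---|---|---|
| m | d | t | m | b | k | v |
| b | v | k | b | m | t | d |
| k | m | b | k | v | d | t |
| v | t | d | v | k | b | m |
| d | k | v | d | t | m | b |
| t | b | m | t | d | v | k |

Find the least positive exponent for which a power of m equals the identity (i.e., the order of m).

The identity element is k (its row matches the header).
m^1 = m
m^2 = m*m = d
m^3 = d*m = k
The first power of m equal to the identity is m^3, so ord(m) = 3.

3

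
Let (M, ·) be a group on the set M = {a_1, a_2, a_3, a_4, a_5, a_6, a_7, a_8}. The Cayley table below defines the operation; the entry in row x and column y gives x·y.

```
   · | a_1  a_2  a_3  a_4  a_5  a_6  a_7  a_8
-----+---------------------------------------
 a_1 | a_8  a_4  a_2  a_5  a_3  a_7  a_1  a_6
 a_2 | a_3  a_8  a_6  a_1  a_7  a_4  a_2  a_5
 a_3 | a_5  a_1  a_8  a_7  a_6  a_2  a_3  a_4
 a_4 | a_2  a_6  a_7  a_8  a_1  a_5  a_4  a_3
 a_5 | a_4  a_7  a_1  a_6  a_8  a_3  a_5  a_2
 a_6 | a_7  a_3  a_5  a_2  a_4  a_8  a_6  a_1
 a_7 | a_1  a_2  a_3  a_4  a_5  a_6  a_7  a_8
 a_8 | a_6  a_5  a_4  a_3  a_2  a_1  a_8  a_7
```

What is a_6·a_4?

Read row a_6, column a_4: a_6·a_4 = a_2.

a_2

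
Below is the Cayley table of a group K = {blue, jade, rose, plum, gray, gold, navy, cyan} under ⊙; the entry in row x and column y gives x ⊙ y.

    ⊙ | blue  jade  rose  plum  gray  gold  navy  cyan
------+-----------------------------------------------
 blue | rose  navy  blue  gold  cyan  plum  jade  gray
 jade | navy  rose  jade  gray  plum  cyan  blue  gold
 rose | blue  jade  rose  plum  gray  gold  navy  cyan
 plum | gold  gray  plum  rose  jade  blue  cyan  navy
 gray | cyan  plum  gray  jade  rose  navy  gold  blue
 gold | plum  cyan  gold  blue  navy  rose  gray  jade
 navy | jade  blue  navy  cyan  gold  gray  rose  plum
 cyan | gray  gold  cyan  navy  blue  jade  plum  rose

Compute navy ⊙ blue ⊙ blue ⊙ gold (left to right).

navy ⊙ blue = jade
jade ⊙ blue = navy
navy ⊙ gold = gray

gray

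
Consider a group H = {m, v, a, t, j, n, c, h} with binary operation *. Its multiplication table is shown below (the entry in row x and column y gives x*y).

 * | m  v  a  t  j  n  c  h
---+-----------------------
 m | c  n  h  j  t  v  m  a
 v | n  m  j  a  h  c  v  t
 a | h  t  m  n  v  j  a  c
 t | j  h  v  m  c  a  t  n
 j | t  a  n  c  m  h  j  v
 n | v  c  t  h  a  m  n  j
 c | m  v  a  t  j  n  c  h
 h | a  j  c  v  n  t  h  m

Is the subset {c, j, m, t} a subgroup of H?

{c, j, m, t} contains the identity c.
Checking products: every product of two elements of {c, j, m, t} (read from the table) lies in {c, j, m, t}, so the set is closed.
In a finite group, a nonempty closed subset is a subgroup. So {c, j, m, t} ≤ H.

Yes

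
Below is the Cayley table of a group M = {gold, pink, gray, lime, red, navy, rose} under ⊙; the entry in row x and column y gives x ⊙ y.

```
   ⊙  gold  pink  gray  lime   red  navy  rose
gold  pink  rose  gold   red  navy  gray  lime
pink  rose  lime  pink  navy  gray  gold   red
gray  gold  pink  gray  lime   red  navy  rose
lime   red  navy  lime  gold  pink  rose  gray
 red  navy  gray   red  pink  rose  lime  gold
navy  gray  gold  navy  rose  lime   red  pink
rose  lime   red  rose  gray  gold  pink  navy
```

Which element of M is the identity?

gray

The identity e satisfies e ⊙ x = x for all x, so its row in the table reproduces the column headers.
Row gray reads: gold, pink, gray, lime, red, navy, rose — exactly the header order. So gray is the identity.
(Structurally, M here is isomorphic to the cyclic group Z_7.)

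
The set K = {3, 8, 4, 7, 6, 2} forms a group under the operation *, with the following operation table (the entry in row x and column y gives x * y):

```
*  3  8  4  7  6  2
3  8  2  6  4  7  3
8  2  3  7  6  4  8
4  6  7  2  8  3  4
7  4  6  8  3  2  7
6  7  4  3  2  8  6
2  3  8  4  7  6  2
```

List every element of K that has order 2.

{4}

Identity is 2. Compute the order of each non-identity element by repeated multiplication:
  3: 3 → 8 → 2  (order 3)
  8: 8 → 3 → 2  (order 3)
  4: 4 → 2  (order 2)
  7: 7 → 3 → 4 → 8 → 6 → 2  (order 6)
  6: 6 → 8 → 4 → 3 → 7 → 2  (order 6)
Elements of order 2: {4}.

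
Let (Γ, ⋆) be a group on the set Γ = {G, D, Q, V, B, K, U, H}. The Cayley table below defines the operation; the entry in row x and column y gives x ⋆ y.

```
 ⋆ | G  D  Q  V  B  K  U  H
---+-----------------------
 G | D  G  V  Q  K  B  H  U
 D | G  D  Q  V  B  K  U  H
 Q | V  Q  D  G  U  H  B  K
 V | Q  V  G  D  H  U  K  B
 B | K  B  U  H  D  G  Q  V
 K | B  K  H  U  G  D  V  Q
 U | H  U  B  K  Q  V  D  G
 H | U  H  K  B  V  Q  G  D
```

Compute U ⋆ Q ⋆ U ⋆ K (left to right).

U ⋆ Q = B
B ⋆ U = Q
Q ⋆ K = H

H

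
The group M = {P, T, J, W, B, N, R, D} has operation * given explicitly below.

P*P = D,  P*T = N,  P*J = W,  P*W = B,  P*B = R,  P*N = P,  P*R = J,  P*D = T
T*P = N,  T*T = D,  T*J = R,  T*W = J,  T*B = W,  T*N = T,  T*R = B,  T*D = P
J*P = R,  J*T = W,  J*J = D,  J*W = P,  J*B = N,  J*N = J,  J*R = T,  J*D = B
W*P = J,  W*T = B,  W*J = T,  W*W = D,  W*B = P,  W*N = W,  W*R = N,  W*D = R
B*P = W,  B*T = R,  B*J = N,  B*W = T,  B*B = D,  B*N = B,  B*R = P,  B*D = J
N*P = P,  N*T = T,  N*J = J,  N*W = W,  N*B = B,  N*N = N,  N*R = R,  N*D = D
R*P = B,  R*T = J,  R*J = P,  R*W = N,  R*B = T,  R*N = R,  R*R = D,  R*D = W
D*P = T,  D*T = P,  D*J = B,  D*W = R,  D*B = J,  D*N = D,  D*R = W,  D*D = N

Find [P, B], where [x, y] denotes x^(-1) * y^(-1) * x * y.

Identity is N; from the table P^(-1) = T and B^(-1) = J.
T * J = R
R * P = B
B * B = D
(Structurally, M here is isomorphic to the quaternion group Q_8.)

D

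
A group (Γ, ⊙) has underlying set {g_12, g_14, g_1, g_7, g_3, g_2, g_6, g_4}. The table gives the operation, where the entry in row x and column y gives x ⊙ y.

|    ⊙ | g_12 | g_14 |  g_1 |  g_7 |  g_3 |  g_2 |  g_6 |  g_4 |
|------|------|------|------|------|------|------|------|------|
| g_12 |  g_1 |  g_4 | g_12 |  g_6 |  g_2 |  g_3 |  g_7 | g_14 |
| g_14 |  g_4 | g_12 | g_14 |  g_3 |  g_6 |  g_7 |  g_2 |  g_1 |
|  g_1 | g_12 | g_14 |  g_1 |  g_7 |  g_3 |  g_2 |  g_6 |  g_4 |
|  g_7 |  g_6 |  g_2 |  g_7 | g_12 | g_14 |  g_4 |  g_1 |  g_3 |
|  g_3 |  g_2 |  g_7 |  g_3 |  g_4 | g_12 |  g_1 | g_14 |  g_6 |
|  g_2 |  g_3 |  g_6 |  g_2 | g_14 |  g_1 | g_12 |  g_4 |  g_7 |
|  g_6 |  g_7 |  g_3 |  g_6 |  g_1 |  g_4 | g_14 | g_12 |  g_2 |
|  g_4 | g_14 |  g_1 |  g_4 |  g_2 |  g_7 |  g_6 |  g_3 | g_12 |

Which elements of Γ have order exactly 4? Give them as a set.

{g_14, g_2, g_3, g_4, g_6, g_7}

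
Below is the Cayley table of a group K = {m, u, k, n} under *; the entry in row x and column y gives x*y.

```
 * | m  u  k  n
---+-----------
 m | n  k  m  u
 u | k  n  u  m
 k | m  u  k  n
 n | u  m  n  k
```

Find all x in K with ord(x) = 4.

{m, u}

Identity is k. Compute the order of each non-identity element by repeated multiplication:
  m: m → n → u → k  (order 4)
  u: u → n → m → k  (order 4)
  n: n → k  (order 2)
Elements of order 4: {m, u}.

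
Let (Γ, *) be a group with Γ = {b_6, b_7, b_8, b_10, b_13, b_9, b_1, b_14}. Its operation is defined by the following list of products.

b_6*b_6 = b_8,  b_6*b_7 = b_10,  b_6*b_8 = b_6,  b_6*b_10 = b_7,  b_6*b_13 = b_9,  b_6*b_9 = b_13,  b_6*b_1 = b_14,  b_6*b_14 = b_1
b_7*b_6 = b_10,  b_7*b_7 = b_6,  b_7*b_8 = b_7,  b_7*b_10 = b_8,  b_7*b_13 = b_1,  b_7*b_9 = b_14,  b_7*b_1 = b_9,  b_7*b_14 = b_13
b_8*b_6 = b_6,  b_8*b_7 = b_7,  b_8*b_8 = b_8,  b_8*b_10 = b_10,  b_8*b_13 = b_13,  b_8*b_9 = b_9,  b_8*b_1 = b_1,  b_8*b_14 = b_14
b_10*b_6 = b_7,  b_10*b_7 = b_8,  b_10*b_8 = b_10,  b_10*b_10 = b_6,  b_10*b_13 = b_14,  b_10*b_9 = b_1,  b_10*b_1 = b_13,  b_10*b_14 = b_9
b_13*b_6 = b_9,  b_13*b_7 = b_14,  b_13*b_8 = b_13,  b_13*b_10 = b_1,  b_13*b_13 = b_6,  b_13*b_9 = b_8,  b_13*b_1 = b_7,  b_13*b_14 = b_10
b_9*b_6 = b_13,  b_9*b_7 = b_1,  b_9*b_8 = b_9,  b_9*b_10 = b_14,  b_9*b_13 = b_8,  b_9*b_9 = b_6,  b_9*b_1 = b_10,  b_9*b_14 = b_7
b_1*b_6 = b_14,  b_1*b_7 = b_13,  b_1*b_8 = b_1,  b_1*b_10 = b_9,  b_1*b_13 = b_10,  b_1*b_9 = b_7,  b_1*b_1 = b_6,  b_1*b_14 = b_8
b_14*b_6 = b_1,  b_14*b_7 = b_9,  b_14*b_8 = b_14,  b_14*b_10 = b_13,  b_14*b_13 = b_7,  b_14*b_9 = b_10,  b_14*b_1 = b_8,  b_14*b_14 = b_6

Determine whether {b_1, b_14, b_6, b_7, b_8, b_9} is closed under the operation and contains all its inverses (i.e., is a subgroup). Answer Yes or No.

No

b_6*b_7 = b_10, which is not in {b_1, b_14, b_6, b_7, b_8, b_9}.
The subset is not closed under *, so it is not a subgroup.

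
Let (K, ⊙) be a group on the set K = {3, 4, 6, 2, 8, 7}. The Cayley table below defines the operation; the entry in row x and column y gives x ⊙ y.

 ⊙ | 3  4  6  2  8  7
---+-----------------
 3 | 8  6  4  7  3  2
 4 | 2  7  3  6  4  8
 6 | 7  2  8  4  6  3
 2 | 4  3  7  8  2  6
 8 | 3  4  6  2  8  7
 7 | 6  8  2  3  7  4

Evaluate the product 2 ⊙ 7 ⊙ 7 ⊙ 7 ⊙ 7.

2 ⊙ 7 = 6
6 ⊙ 7 = 3
3 ⊙ 7 = 2
2 ⊙ 7 = 6

6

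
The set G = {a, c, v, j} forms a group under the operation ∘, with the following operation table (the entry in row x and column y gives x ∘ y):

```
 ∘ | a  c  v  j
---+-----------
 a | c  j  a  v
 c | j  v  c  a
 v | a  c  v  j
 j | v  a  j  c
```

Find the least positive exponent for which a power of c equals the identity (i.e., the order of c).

2

The identity element is v (its row matches the header).
c^1 = c
c^2 = c ∘ c = v
The first power of c equal to the identity is c^2, so ord(c) = 2.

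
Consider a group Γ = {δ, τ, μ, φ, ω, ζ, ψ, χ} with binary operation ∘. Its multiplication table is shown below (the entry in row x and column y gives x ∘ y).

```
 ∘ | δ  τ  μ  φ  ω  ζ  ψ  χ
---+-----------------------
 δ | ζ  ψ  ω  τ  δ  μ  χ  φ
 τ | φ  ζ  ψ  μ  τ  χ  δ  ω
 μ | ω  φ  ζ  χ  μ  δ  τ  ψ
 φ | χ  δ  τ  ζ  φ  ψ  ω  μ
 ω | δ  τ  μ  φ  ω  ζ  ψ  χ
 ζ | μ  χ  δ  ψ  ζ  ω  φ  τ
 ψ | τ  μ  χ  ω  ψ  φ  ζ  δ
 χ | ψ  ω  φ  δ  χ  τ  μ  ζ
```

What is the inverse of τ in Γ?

First locate the identity: row ω matches the header, so ω is the identity.
Scan row τ for ω: τ ∘ χ = ω. Hence τ^(-1) = χ.

χ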